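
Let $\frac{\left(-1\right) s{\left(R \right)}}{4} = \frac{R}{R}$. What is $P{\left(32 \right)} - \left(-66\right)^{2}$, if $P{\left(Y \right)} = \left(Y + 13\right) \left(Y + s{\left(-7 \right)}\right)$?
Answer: $-3096$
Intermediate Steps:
$s{\left(R \right)} = -4$ ($s{\left(R \right)} = - 4 \frac{R}{R} = \left(-4\right) 1 = -4$)
$P{\left(Y \right)} = \left(-4 + Y\right) \left(13 + Y\right)$ ($P{\left(Y \right)} = \left(Y + 13\right) \left(Y - 4\right) = \left(13 + Y\right) \left(-4 + Y\right) = \left(-4 + Y\right) \left(13 + Y\right)$)
$P{\left(32 \right)} - \left(-66\right)^{2} = \left(-52 + 32^{2} + 9 \cdot 32\right) - \left(-66\right)^{2} = \left(-52 + 1024 + 288\right) - 4356 = 1260 - 4356 = -3096$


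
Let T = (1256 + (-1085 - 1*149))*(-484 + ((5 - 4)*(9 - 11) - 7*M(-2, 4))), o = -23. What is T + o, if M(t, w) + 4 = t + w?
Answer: -10407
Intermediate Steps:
M(t, w) = -4 + t + w (M(t, w) = -4 + (t + w) = -4 + t + w)
T = -10384 (T = (1256 + (-1085 - 1*149))*(-484 + ((5 - 4)*(9 - 11) - 7*(-4 - 2 + 4))) = (1256 + (-1085 - 149))*(-484 + (1*(-2) - 7*(-2))) = (1256 - 1234)*(-484 + (-2 + 14)) = 22*(-484 + 12) = 22*(-472) = -10384)
T + o = -10384 - 23 = -10407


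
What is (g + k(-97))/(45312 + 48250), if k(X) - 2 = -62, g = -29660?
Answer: -14860/46781 ≈ -0.31765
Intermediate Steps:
k(X) = -60 (k(X) = 2 - 62 = -60)
(g + k(-97))/(45312 + 48250) = (-29660 - 60)/(45312 + 48250) = -29720/93562 = -29720*1/93562 = -14860/46781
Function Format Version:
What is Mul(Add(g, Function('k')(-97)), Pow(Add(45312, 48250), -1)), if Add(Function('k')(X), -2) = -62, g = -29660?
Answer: Rational(-14860, 46781) ≈ -0.31765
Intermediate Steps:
Function('k')(X) = -60 (Function('k')(X) = Add(2, -62) = -60)
Mul(Add(g, Function('k')(-97)), Pow(Add(45312, 48250), -1)) = Mul(Add(-29660, -60), Pow(Add(45312, 48250), -1)) = Mul(-29720, Pow(93562, -1)) = Mul(-29720, Rational(1, 93562)) = Rational(-14860, 46781)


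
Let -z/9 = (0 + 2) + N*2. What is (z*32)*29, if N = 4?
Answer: -83520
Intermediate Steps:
z = -90 (z = -9*((0 + 2) + 4*2) = -9*(2 + 8) = -9*10 = -90)
(z*32)*29 = -90*32*29 = -2880*29 = -83520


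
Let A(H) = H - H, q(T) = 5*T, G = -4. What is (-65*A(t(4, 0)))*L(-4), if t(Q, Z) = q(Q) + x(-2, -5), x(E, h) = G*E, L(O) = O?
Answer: 0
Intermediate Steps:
x(E, h) = -4*E
t(Q, Z) = 8 + 5*Q (t(Q, Z) = 5*Q - 4*(-2) = 5*Q + 8 = 8 + 5*Q)
A(H) = 0
(-65*A(t(4, 0)))*L(-4) = -65*0*(-4) = 0*(-4) = 0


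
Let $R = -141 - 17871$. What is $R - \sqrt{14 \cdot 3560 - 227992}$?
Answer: $-18012 - 2 i \sqrt{44538} \approx -18012.0 - 422.08 i$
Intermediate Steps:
$R = -18012$ ($R = -141 - 17871 = -18012$)
$R - \sqrt{14 \cdot 3560 - 227992} = -18012 - \sqrt{14 \cdot 3560 - 227992} = -18012 - \sqrt{49840 - 227992} = -18012 - \sqrt{-178152} = -18012 - 2 i \sqrt{44538}$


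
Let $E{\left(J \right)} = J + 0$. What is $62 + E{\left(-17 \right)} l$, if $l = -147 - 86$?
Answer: $4023$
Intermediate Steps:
$E{\left(J \right)} = J$
$l = -233$ ($l = -147 - 86 = -233$)
$62 + E{\left(-17 \right)} l = 62 - -3961 = 62 + 3961 = 4023$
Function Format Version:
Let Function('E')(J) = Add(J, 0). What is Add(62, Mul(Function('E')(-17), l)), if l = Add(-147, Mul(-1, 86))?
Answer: 4023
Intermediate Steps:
Function('E')(J) = J
l = -233 (l = Add(-147, -86) = -233)
Add(62, Mul(Function('E')(-17), l)) = Add(62, Mul(-17, -233)) = Add(62, 3961) = 4023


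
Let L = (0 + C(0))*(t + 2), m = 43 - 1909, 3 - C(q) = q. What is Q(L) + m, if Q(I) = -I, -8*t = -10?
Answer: -7503/4 ≈ -1875.8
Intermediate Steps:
t = 5/4 (t = -⅛*(-10) = 5/4 ≈ 1.2500)
C(q) = 3 - q
m = -1866
L = 39/4 (L = (0 + (3 - 1*0))*(5/4 + 2) = (0 + (3 + 0))*(13/4) = (0 + 3)*(13/4) = 3*(13/4) = 39/4 ≈ 9.7500)
Q(L) + m = -1*39/4 - 1866 = -39/4 - 1866 = -7503/4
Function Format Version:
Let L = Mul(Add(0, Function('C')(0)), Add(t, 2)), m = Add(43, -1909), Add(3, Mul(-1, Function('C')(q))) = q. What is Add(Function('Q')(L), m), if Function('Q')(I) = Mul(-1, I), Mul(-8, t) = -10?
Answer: Rational(-7503, 4) ≈ -1875.8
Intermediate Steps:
t = Rational(5, 4) (t = Mul(Rational(-1, 8), -10) = Rational(5, 4) ≈ 1.2500)
Function('C')(q) = Add(3, Mul(-1, q))
m = -1866
L = Rational(39, 4) (L = Mul(Add(0, Add(3, Mul(-1, 0))), Add(Rational(5, 4), 2)) = Mul(Add(0, Add(3, 0)), Rational(13, 4)) = Mul(Add(0, 3), Rational(13, 4)) = Mul(3, Rational(13, 4)) = Rational(39, 4) ≈ 9.7500)
Add(Function('Q')(L), m) = Add(Mul(-1, Rational(39, 4)), -1866) = Add(Rational(-39, 4), -1866) = Rational(-7503, 4)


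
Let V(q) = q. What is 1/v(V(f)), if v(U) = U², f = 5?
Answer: 1/25 ≈ 0.040000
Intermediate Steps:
1/v(V(f)) = 1/(5²) = 1/25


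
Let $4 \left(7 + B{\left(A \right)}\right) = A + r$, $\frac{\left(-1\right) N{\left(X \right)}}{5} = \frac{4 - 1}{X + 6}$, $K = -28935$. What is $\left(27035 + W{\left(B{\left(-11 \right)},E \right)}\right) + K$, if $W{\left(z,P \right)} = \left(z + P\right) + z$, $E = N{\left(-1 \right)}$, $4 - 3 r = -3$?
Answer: $- \frac{5764}{3} \approx -1921.3$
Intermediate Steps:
$r = \frac{7}{3}$ ($r = \frac{4}{3} - -1 = \frac{4}{3} + 1 = \frac{7}{3} \approx 2.3333$)
$N{\left(X \right)} = - \frac{15}{6 + X}$ ($N{\left(X \right)} = - 5 \frac{4 - 1}{X + 6} = - 5 \frac{3}{6 + X} = - \frac{15}{6 + X}$)
$B{\left(A \right)} = - \frac{77}{12} + \frac{A}{4}$ ($B{\left(A \right)} = -7 + \frac{A + \frac{7}{3}}{4} = -7 + \frac{\frac{7}{3} + A}{4} = -7 + \left(\frac{7}{12} + \frac{A}{4}\right) = - \frac{77}{12} + \frac{A}{4}$)
$E = -3$ ($E = - \frac{15}{6 - 1} = - \frac{15}{5} = \left(-15\right) \frac{1}{5} = -3$)
$W{\left(z,P \right)} = P + 2 z$ ($W{\left(z,P \right)} = \left(P + z\right) + z = P + 2 z$)
$\left(27035 + W{\left(B{\left(-11 \right)},E \right)}\right) + K = \left(27035 + \left(-3 + 2 \left(- \frac{77}{12} + \frac{1}{4} \left(-11\right)\right)\right)\right) - 28935 = \left(27035 + \left(-3 + 2 \left(- \frac{77}{12} - \frac{11}{4}\right)\right)\right) - 28935 = \left(27035 + \left(-3 + 2 \left(- \frac{55}{6}\right)\right)\right) - 28935 = \left(27035 - \frac{64}{3}\right) - 28935 = \frac{81041}{3} - 28935 = - \frac{5764}{3}$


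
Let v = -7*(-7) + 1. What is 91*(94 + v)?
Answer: 13104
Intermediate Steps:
v = 50 (v = 49 + 1 = 50)
91*(94 + v) = 91*(94 + 50) = 91*144 = 13104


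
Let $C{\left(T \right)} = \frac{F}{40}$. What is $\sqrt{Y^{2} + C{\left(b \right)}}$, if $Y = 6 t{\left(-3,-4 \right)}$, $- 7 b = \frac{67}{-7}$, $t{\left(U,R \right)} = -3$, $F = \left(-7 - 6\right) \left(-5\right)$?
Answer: $\frac{\sqrt{5210}}{4} \approx 18.045$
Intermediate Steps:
$F = 65$ ($F = \left(-13\right) \left(-5\right) = 65$)
$b = \frac{67}{49}$ ($b = - \frac{67 \frac{1}{-7}}{7} = - \frac{67 \left(- \frac{1}{7}\right)}{7} = \left(- \frac{1}{7}\right) \left(- \frac{67}{7}\right) = \frac{67}{49} \approx 1.3673$)
$C{\left(T \right)} = \frac{13}{8}$ ($C{\left(T \right)} = \frac{65}{40} = 65 \cdot \frac{1}{40} = \frac{13}{8}$)
$Y = -18$ ($Y = 6 \left(-3\right) = -18$)
$\sqrt{Y^{2} + C{\left(b \right)}} = \sqrt{\left(-18\right)^{2} + \frac{13}{8}} = \sqrt{324 + \frac{13}{8}} = \sqrt{\frac{2605}{8}} = \frac{\sqrt{5210}}{4}$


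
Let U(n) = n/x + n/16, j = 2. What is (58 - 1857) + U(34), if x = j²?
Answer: -14307/8 ≈ -1788.4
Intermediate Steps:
x = 4 (x = 2² = 4)
U(n) = 5*n/16 (U(n) = n/4 + n/16 = 5*n/16)
(58 - 1857) + U(34) = (58 - 1857) + (5/16)*34 = -1799 + 85/8 = -14307/8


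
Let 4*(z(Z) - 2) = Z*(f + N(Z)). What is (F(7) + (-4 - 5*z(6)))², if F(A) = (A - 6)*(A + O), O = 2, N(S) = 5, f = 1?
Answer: 2500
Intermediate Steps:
z(Z) = 2 + 3*Z/2 (z(Z) = 2 + (Z*(1 + 5))/4 = 2 + (Z*6)/4 = 2 + (6*Z)/4 = 2 + 3*Z/2)
F(A) = (-6 + A)*(2 + A) (F(A) = (A - 6)*(A + 2) = (-6 + A)*(2 + A))
(F(7) + (-4 - 5*z(6)))² = ((-12 + 7² - 4*7) + (-4 - 5*(2 + (3/2)*6)))² = ((-12 + 49 - 28) + (-4 - 5*(2 + 9)))² = (9 + (-4 - 5*11))² = (9 + (-4 - 55))² = (9 - 59)² = (-50)² = 2500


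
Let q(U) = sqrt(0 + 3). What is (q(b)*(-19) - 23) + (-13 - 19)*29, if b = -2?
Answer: -951 - 19*sqrt(3) ≈ -983.91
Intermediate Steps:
q(U) = sqrt(3)
(q(b)*(-19) - 23) + (-13 - 19)*29 = (sqrt(3)*(-19) - 23) + (-13 - 19)*29 = (-19*sqrt(3) - 23) - 32*29 = (-23 - 19*sqrt(3)) - 928 = -951 - 19*sqrt(3)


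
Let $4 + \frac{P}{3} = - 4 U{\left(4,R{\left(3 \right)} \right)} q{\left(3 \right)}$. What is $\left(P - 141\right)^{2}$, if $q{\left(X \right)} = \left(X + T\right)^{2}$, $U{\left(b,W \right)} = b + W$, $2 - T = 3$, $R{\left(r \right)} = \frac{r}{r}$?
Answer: $154449$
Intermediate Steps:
$R{\left(r \right)} = 1$
$T = -1$ ($T = 2 - 3 = -1$)
$U{\left(b,W \right)} = W + b$
$q{\left(X \right)} = \left(-1 + X\right)^{2}$ ($q{\left(X \right)} = \left(X - 1\right)^{2} = \left(-1 + X\right)^{2}$)
$P = -252$ ($P = -12 + 3 - 4 \left(1 + 4\right) \left(-1 + 3\right)^{2} = -12 + 3 \left(-4\right) 5 \cdot 2^{2} = -12 + 3 \left(\left(-20\right) 4\right) = -12 + 3 \left(-80\right) = -12 - 240 = -252$)
$\left(P - 141\right)^{2} = \left(-252 - 141\right)^{2} = \left(-393\right)^{2} = 154449$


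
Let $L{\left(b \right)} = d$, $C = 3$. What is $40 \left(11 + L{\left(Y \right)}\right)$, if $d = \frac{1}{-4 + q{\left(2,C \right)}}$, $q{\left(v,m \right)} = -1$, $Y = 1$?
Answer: $432$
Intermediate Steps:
$d = - \frac{1}{5}$ ($d = \frac{1}{-4 - 1} = \frac{1}{-5} = - \frac{1}{5} \approx -0.2$)
$L{\left(b \right)} = - \frac{1}{5}$
$40 \left(11 + L{\left(Y \right)}\right) = 40 \left(11 - \frac{1}{5}\right) = 40 \cdot \frac{54}{5} = 432$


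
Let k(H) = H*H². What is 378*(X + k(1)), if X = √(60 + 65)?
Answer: 378 + 1890*√5 ≈ 4604.2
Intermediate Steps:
k(H) = H³
X = 5*√5 (X = √125 = 5*√5 ≈ 11.180)
378*(X + k(1)) = 378*(5*√5 + 1³) = 378*(5*√5 + 1) = 378*(1 + 5*√5) = 378 + 1890*√5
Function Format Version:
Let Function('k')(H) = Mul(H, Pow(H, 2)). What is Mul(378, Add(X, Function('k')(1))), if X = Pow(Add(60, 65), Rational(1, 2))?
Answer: Add(378, Mul(1890, Pow(5, Rational(1, 2)))) ≈ 4604.2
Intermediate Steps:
Function('k')(H) = Pow(H, 3)
X = Mul(5, Pow(5, Rational(1, 2))) (X = Pow(125, Rational(1, 2)) = Mul(5, Pow(5, Rational(1, 2))) ≈ 11.180)
Mul(378, Add(X, Function('k')(1))) = Mul(378, Add(Mul(5, Pow(5, Rational(1, 2))), Pow(1, 3))) = Mul(378, Add(Mul(5, Pow(5, Rational(1, 2))), 1)) = Mul(378, Add(1, Mul(5, Pow(5, Rational(1, 2))))) = Add(378, Mul(1890, Pow(5, Rational(1, 2))))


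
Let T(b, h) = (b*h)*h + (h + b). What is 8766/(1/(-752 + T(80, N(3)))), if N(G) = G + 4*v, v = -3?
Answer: 50834034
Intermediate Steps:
N(G) = -12 + G (N(G) = G + 4*(-3) = G - 12 = -12 + G)
T(b, h) = b + h + b*h**2 (T(b, h) = b*h**2 + (b + h) = b + h + b*h**2)
8766/(1/(-752 + T(80, N(3)))) = 8766/(1/(-752 + (80 + (-12 + 3) + 80*(-12 + 3)**2))) = 8766/(1/(-752 + (80 - 9 + 80*(-9)**2))) = 8766/(1/(-752 + (80 - 9 + 80*81))) = 8766/(1/(-752 + (80 - 9 + 6480))) = 8766/(1/(-752 + 6551)) = 8766/(1/5799) = 8766*5799 = 50834034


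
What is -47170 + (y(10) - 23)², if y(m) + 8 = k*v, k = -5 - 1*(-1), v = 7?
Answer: -43689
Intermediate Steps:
k = -4 (k = -5 + 1 = -4)
y(m) = -36 (y(m) = -8 - 4*7 = -8 - 28 = -36)
-47170 + (y(10) - 23)² = -47170 + (-36 - 23)² = -47170 + (-59)² = -47170 + 3481 = -43689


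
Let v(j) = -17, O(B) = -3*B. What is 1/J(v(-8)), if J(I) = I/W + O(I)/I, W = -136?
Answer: -8/23 ≈ -0.34783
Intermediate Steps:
J(I) = -3 - I/136 (J(I) = I/(-136) + (-3*I)/I = I*(-1/136) - 3 = -I/136 - 3 = -3 - I/136)
1/J(v(-8)) = 1/(-3 - 1/136*(-17)) = 1/(-3 + 1/8) = 1/(-23/8) = -8/23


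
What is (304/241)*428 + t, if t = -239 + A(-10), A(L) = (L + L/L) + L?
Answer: 67934/241 ≈ 281.88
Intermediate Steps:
A(L) = 1 + 2*L (A(L) = (L + 1) + L = (1 + L) + L = 1 + 2*L)
t = -258 (t = -239 + (1 + 2*(-10)) = -239 + (1 - 20) = -239 - 19 = -258)
(304/241)*428 + t = (304/241)*428 - 258 = 130112/241 - 258 = 67934/241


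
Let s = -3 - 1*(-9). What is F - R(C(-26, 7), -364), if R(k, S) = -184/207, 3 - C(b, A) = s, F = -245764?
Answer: -2211868/9 ≈ -2.4576e+5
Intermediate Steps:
s = 6 (s = -3 + 9 = 6)
C(b, A) = -3 (C(b, A) = 3 - 1*6 = 3 - 6 = -3)
R(k, S) = -8/9 (R(k, S) = -184*1/207 = -8/9)
F - R(C(-26, 7), -364) = -245764 - 1*(-8/9) = -245764 + 8/9 = -2211868/9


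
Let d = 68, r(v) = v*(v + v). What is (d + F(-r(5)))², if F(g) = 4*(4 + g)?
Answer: 13456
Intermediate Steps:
r(v) = 2*v² (r(v) = v*(2*v) = 2*v²)
F(g) = 16 + 4*g
(d + F(-r(5)))² = (68 + (16 + 4*(-2*5²)))² = (68 + (16 + 4*(-2*25)))² = (68 + (16 + 4*(-1*50)))² = (68 + (16 + 4*(-50)))² = (68 + (16 - 200))² = (68 - 184)² = (-116)² = 13456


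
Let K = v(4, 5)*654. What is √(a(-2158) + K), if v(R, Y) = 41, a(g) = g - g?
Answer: √26814 ≈ 163.75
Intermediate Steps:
a(g) = 0
K = 26814 (K = 41*654 = 26814)
√(a(-2158) + K) = √(0 + 26814) = √26814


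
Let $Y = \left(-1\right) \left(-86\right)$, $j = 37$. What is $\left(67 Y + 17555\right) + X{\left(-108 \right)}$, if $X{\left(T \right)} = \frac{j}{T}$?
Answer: $\frac{2518199}{108} \approx 23317.0$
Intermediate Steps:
$X{\left(T \right)} = \frac{37}{T}$
$Y = 86$
$\left(67 Y + 17555\right) + X{\left(-108 \right)} = \left(67 \cdot 86 + 17555\right) + \frac{37}{-108} = \left(5762 + 17555\right) + 37 \left(- \frac{1}{108}\right) = 23317 - \frac{37}{108} = \frac{2518199}{108}$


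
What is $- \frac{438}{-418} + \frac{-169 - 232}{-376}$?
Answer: $\frac{166153}{78584} \approx 2.1143$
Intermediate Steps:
$- \frac{438}{-418} + \frac{-169 - 232}{-376} = \left(-438\right) \left(- \frac{1}{418}\right) + \left(-169 - 232\right) \left(- \frac{1}{376}\right) = \frac{219}{209} - - \frac{401}{376} = \frac{219}{209} + \frac{401}{376} = \frac{166153}{78584}$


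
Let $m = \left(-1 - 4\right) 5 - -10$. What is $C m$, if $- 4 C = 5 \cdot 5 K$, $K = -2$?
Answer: $- \frac{375}{2} \approx -187.5$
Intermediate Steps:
$C = \frac{25}{2}$ ($C = - \frac{5 \cdot 5 \left(-2\right)}{4} = - \frac{25 \left(-2\right)}{4} = \left(- \frac{1}{4}\right) \left(-50\right) = \frac{25}{2} \approx 12.5$)
$m = -15$ ($m = \left(-5\right) 5 + 10 = -25 + 10 = -15$)
$C m = \frac{25}{2} \left(-15\right) = - \frac{375}{2}$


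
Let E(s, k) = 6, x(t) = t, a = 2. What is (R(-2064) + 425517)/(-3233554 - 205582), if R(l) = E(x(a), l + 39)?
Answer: -425523/3439136 ≈ -0.12373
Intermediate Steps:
R(l) = 6
(R(-2064) + 425517)/(-3233554 - 205582) = (6 + 425517)/(-3233554 - 205582) = 425523/(-3439136) = 425523*(-1/3439136) = -425523/3439136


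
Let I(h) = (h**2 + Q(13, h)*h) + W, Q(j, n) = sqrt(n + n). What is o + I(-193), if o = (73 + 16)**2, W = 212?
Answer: 45382 - 193*I*sqrt(386) ≈ 45382.0 - 3791.8*I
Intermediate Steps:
o = 7921 (o = 89**2 = 7921)
Q(j, n) = sqrt(2)*sqrt(n) (Q(j, n) = sqrt(2*n) = sqrt(2)*sqrt(n))
I(h) = 212 + h**2 + sqrt(2)*h**(3/2) (I(h) = (h**2 + (sqrt(2)*sqrt(h))*h) + 212 = (h**2 + sqrt(2)*h**(3/2)) + 212 = 212 + h**2 + sqrt(2)*h**(3/2))
o + I(-193) = 7921 + (212 + (-193)**2 + sqrt(2)*(-193)**(3/2)) = 7921 + (212 + 37249 + sqrt(2)*(-193*I*sqrt(193))) = 7921 + (212 + 37249 - 193*I*sqrt(386)) = 7921 + (37461 - 193*I*sqrt(386)) = 45382 - 193*I*sqrt(386)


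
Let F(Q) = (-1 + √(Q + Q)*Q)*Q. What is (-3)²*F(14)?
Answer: -126 + 3528*√7 ≈ 9208.2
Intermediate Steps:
F(Q) = Q*(-1 + √2*Q^(3/2)) (F(Q) = (-1 + √(2*Q)*Q)*Q = (-1 + (√2*√Q)*Q)*Q = (-1 + √2*Q^(3/2))*Q = Q*(-1 + √2*Q^(3/2)))
(-3)²*F(14) = (-3)²*(-1*14 + √2*14^(5/2)) = 9*(-14 + √2*(196*√14)) = 9*(-14 + 392*√7) = -126 + 3528*√7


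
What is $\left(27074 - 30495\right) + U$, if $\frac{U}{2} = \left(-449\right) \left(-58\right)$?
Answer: $48663$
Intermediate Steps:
$U = 52084$ ($U = 2 \left(\left(-449\right) \left(-58\right)\right) = 2 \cdot 26042 = 52084$)
$\left(27074 - 30495\right) + U = \left(27074 - 30495\right) + 52084 = -3421 + 52084 = 48663$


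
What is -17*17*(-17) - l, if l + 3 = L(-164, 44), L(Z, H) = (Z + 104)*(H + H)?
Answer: 10196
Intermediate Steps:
L(Z, H) = 2*H*(104 + Z) (L(Z, H) = (104 + Z)*(2*H) = 2*H*(104 + Z))
l = -5283 (l = -3 + 2*44*(104 - 164) = -3 + 2*44*(-60) = -3 - 5280 = -5283)
-17*17*(-17) - l = -17*17*(-17) - 1*(-5283) = -289*(-17) + 5283 = 4913 + 5283 = 10196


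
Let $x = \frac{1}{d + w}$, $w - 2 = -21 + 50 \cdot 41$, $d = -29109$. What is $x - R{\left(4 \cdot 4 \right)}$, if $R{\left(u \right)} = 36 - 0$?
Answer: $- \frac{974809}{27078} \approx -36.0$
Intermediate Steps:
$R{\left(u \right)} = 36$ ($R{\left(u \right)} = 36 + 0 = 36$)
$w = 2031$ ($w = 2 + \left(-21 + 50 \cdot 41\right) = 2 + \left(-21 + 2050\right) = 2 + 2029 = 2031$)
$x = - \frac{1}{27078}$ ($x = \frac{1}{-29109 + 2031} = \frac{1}{-27078} = - \frac{1}{27078} \approx -3.693 \cdot 10^{-5}$)
$x - R{\left(4 \cdot 4 \right)} = - \frac{1}{27078} - 36 = - \frac{974809}{27078}$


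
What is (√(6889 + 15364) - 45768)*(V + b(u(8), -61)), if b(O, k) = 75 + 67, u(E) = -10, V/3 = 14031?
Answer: -1933011480 + 717995*√77 ≈ -1.9267e+9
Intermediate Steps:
V = 42093 (V = 3*14031 = 42093)
b(O, k) = 142
(√(6889 + 15364) - 45768)*(V + b(u(8), -61)) = (√(6889 + 15364) - 45768)*(42093 + 142) = (√22253 - 45768)*42235 = (17*√77 - 45768)*42235 = (-45768 + 17*√77)*42235 = -1933011480 + 717995*√77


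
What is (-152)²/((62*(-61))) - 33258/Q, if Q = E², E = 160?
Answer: -179311039/24204800 ≈ -7.4081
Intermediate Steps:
Q = 25600 (Q = 160² = 25600)
(-152)²/((62*(-61))) - 33258/Q = (-152)²/((62*(-61))) - 33258/25600 = 23104/(-3782) - 33258*1/25600 = 23104*(-1/3782) - 16629/12800 = -11552/1891 - 16629/12800 = -179311039/24204800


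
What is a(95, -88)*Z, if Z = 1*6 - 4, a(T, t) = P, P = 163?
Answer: 326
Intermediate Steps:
a(T, t) = 163
Z = 2 (Z = 6 - 4 = 2)
a(95, -88)*Z = 163*2 = 326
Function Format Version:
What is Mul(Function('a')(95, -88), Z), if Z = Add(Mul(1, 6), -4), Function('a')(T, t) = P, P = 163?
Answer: 326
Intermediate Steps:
Function('a')(T, t) = 163
Z = 2 (Z = Add(6, -4) = 2)
Mul(Function('a')(95, -88), Z) = Mul(163, 2) = 326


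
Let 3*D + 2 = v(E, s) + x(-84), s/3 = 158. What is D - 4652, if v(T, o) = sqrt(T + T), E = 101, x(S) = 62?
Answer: -4632 + sqrt(202)/3 ≈ -4627.3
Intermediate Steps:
s = 474 (s = 3*158 = 474)
v(T, o) = sqrt(2)*sqrt(T) (v(T, o) = sqrt(2*T) = sqrt(2)*sqrt(T))
D = 20 + sqrt(202)/3 (D = -2/3 + (sqrt(2)*sqrt(101) + 62)/3 = -2/3 + (sqrt(202) + 62)/3 = -2/3 + (62 + sqrt(202))/3 = -2/3 + (62/3 + sqrt(202)/3) = 20 + sqrt(202)/3 ≈ 24.738)
D - 4652 = (20 + sqrt(202)/3) - 4652 = -4632 + sqrt(202)/3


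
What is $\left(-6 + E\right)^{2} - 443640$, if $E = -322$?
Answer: $-336056$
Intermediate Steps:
$\left(-6 + E\right)^{2} - 443640 = \left(-6 - 322\right)^{2} - 443640 = \left(-328\right)^{2} - 443640 = 107584 - 443640 = -336056$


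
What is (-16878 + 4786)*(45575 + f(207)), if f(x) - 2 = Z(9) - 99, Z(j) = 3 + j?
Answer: -550065080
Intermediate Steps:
f(x) = -85 (f(x) = 2 + ((3 + 9) - 99) = 2 + (12 - 99) = 2 - 87 = -85)
(-16878 + 4786)*(45575 + f(207)) = (-16878 + 4786)*(45575 - 85) = -12092*45490 = -550065080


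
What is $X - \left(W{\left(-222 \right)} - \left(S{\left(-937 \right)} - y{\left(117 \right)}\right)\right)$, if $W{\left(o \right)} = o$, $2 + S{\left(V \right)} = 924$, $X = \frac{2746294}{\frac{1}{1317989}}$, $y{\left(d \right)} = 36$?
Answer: $3619585283874$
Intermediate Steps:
$X = 3619585282766$ ($X = 2746294 \frac{1}{\frac{1}{1317989}} = 2746294 \cdot 1317989 = 3619585282766$)
$S{\left(V \right)} = 922$ ($S{\left(V \right)} = -2 + 924 = 922$)
$X - \left(W{\left(-222 \right)} - \left(S{\left(-937 \right)} - y{\left(117 \right)}\right)\right) = 3619585282766 - \left(-222 - \left(922 - 36\right)\right) = 3619585282766 - \left(-222 - 886\right) = 3619585282766 - -1108 = 3619585282766 + 1108 = 3619585283874$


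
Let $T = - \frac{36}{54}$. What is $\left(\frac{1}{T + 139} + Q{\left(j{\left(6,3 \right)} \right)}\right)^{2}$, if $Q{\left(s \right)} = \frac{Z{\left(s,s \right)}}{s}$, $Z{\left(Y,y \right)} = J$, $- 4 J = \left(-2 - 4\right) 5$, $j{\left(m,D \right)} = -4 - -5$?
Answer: $\frac{38825361}{688900} \approx 56.358$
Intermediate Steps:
$T = - \frac{2}{3}$ ($T = \left(-36\right) \frac{1}{54} = - \frac{2}{3} \approx -0.66667$)
$j{\left(m,D \right)} = 1$ ($j{\left(m,D \right)} = -4 + 5 = 1$)
$J = \frac{15}{2}$ ($J = - \frac{\left(-2 - 4\right) 5}{4} = - \frac{\left(-6\right) 5}{4} = \left(- \frac{1}{4}\right) \left(-30\right) = \frac{15}{2} \approx 7.5$)
$Z{\left(Y,y \right)} = \frac{15}{2}$
$Q{\left(s \right)} = \frac{15}{2 s}$
$\left(\frac{1}{T + 139} + Q{\left(j{\left(6,3 \right)} \right)}\right)^{2} = \left(\frac{1}{- \frac{2}{3} + 139} + \frac{15}{2 \cdot 1}\right)^{2} = \left(\frac{1}{\frac{415}{3}} + \frac{15}{2} \cdot 1\right)^{2} = \left(\frac{3}{415} + \frac{15}{2}\right)^{2} = \left(\frac{6231}{830}\right)^{2} = \frac{38825361}{688900}$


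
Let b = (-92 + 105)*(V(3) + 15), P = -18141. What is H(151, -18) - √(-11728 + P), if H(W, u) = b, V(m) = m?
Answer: 234 - I*√29869 ≈ 234.0 - 172.83*I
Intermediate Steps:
b = 234 (b = (-92 + 105)*(3 + 15) = 13*18 = 234)
H(W, u) = 234
H(151, -18) - √(-11728 + P) = 234 - √(-11728 - 18141) = 234 - √(-29869) = 234 - I*√29869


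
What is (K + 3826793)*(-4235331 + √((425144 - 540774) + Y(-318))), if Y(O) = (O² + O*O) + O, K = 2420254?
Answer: -26458311817557 + 62470470*√863 ≈ -2.6456e+13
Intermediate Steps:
Y(O) = O + 2*O² (Y(O) = (O² + O²) + O = 2*O² + O = O + 2*O²)
(K + 3826793)*(-4235331 + √((425144 - 540774) + Y(-318))) = (2420254 + 3826793)*(-4235331 + √((425144 - 540774) - 318*(1 + 2*(-318)))) = 6247047*(-4235331 + √(-115630 - 318*(1 - 636))) = 6247047*(-4235331 + √(-115630 - 318*(-635))) = 6247047*(-4235331 + √(-115630 + 201930)) = 6247047*(-4235331 + √86300) = 6247047*(-4235331 + 10*√863) = -26458311817557 + 62470470*√863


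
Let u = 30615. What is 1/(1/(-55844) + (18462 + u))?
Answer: 55844/2740655987 ≈ 2.0376e-5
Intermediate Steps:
1/(1/(-55844) + (18462 + u)) = 1/(1/(-55844) + (18462 + 30615)) = 1/(-1/55844 + 49077) = 1/(2740655987/55844) = 55844/2740655987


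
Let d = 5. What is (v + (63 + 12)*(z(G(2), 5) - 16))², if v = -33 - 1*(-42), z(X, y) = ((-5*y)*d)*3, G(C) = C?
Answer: 859427856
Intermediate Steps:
z(X, y) = -75*y (z(X, y) = (-5*y*5)*3 = -25*y*3 = -75*y)
v = 9 (v = -33 + 42 = 9)
(v + (63 + 12)*(z(G(2), 5) - 16))² = (9 + (63 + 12)*(-75*5 - 16))² = (9 + 75*(-375 - 16))² = (9 + 75*(-391))² = (9 - 29325)² = (-29316)² = 859427856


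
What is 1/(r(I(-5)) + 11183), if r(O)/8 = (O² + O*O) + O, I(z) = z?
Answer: 1/11543 ≈ 8.6633e-5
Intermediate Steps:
r(O) = 8*O + 16*O² (r(O) = 8*((O² + O*O) + O) = 8*((O² + O²) + O) = 8*(2*O² + O) = 8*(O + 2*O²) = 8*O + 16*O²)
1/(r(I(-5)) + 11183) = 1/(8*(-5)*(1 + 2*(-5)) + 11183) = 1/(8*(-5)*(1 - 10) + 11183) = 1/(8*(-5)*(-9) + 11183) = 1/(360 + 11183) = 1/11543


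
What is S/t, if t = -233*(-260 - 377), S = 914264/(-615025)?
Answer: -70328/7021740425 ≈ -1.0016e-5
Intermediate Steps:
S = -914264/615025 (S = 914264*(-1/615025) = -914264/615025 ≈ -1.4865)
t = 148421 (t = -233*(-637) = 148421)
S/t = -914264/615025/148421 = -914264/615025*1/148421 = -70328/7021740425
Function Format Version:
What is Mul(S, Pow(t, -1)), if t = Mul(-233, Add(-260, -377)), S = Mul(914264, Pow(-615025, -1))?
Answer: Rational(-70328, 7021740425) ≈ -1.0016e-5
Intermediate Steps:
S = Rational(-914264, 615025) (S = Mul(914264, Rational(-1, 615025)) = Rational(-914264, 615025) ≈ -1.4865)
t = 148421 (t = Mul(-233, -637) = 148421)
Mul(S, Pow(t, -1)) = Mul(Rational(-914264, 615025), Pow(148421, -1)) = Mul(Rational(-914264, 615025), Rational(1, 148421)) = Rational(-70328, 7021740425)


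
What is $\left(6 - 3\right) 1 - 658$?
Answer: $-655$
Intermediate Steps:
$\left(6 - 3\right) 1 - 658 = 3 \cdot 1 - 658 = 3 - 658 = -655$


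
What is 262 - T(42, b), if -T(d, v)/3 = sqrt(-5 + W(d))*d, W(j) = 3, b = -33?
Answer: 262 + 126*I*sqrt(2) ≈ 262.0 + 178.19*I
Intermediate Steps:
T(d, v) = -3*I*d*sqrt(2) (T(d, v) = -3*sqrt(-5 + 3)*d = -3*sqrt(-2)*d = -3*I*sqrt(2)*d = -3*I*d*sqrt(2))
262 - T(42, b) = 262 - (-3)*I*42*sqrt(2) = 262 - (-126)*I*sqrt(2) = 262 + 126*I*sqrt(2)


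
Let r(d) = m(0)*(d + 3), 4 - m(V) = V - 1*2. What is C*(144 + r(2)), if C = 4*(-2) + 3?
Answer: -870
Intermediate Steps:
m(V) = 6 - V (m(V) = 4 - (V - 1*2) = 4 - (V - 2) = 4 - (-2 + V) = 4 + (2 - V) = 6 - V)
C = -5 (C = -8 + 3 = -5)
r(d) = 18 + 6*d (r(d) = (6 - 1*0)*(d + 3) = (6 + 0)*(3 + d) = 6*(3 + d) = 18 + 6*d)
C*(144 + r(2)) = -5*(144 + (18 + 6*2)) = -5*(144 + (18 + 12)) = -5*(144 + 30) = -5*174 = -870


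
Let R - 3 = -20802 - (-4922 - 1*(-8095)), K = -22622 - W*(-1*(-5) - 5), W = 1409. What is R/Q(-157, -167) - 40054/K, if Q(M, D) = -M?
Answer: -268003053/1775827 ≈ -150.92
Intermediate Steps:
K = -22622 (K = -22622 - 1409*(-1*(-5) - 5) = -22622 - 1409*(5 - 5) = -22622 - 1409*0 = -22622 - 1*0 = -22622 + 0 = -22622)
R = -23972 (R = 3 + (-20802 - (-4922 - 1*(-8095))) = 3 + (-20802 - (-4922 + 8095)) = 3 + (-20802 - 1*3173) = 3 + (-20802 - 3173) = 3 - 23975 = -23972)
R/Q(-157, -167) - 40054/K = -23972/((-1*(-157))) - 40054/(-22622) = -23972/157 - 40054*(-1/22622) = -23972*1/157 + 20027/11311 = -23972/157 + 20027/11311 = -268003053/1775827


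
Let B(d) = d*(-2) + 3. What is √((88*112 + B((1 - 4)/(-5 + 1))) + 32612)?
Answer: √169878/2 ≈ 206.08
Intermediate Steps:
B(d) = 3 - 2*d (B(d) = -2*d + 3 = 3 - 2*d)
√((88*112 + B((1 - 4)/(-5 + 1))) + 32612) = √((88*112 + (3 - 2*(1 - 4)/(-5 + 1))) + 32612) = √((9856 + (3 - (-6)/(-4))) + 32612) = √((9856 + (3 - (-6)*(-1)/4)) + 32612) = √((9856 + (3 - 2*¾)) + 32612) = √((9856 + (3 - 3/2)) + 32612) = √((9856 + 3/2) + 32612) = √(19715/2 + 32612) = √(84939/2) = √169878/2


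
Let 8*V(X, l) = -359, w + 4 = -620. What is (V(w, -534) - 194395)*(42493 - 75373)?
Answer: 6393183090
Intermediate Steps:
w = -624 (w = -4 - 620 = -624)
V(X, l) = -359/8 (V(X, l) = (1/8)*(-359) = -359/8)
(V(w, -534) - 194395)*(42493 - 75373) = (-359/8 - 194395)*(42493 - 75373) = -1555519/8*(-32880) = 6393183090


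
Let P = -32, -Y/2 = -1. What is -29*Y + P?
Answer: -90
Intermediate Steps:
Y = 2 (Y = -2*(-1) = 2)
-29*Y + P = -29*2 - 32 = -58 - 32 = -90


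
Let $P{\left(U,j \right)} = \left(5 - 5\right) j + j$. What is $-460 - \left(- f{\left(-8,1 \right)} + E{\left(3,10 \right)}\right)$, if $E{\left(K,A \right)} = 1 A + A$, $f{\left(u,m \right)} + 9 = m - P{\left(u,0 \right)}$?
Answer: $-488$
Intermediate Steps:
$P{\left(U,j \right)} = j$ ($P{\left(U,j \right)} = \left(5 - 5\right) j + j = 0 j + j = 0 + j = j$)
$f{\left(u,m \right)} = -9 + m$ ($f{\left(u,m \right)} = -9 + \left(m - 0\right) = -9 + \left(m + 0\right) = -9 + m$)
$E{\left(K,A \right)} = 2 A$ ($E{\left(K,A \right)} = A + A = 2 A$)
$-460 - \left(- f{\left(-8,1 \right)} + E{\left(3,10 \right)}\right) = -460 + \left(\left(-9 + 1\right) - 2 \cdot 10\right) = -460 - 28 = -488$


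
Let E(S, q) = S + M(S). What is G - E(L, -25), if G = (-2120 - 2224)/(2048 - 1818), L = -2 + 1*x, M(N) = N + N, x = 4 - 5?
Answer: -1137/115 ≈ -9.8870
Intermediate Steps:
x = -1
M(N) = 2*N
L = -3 (L = -2 + 1*(-1) = -2 - 1 = -3)
E(S, q) = 3*S (E(S, q) = S + 2*S = 3*S)
G = -2172/115 (G = -4344/230 = -4344*1/230 = -2172/115 ≈ -18.887)
G - E(L, -25) = -2172/115 - 3*(-3) = -2172/115 - 1*(-9) = -2172/115 + 9 = -1137/115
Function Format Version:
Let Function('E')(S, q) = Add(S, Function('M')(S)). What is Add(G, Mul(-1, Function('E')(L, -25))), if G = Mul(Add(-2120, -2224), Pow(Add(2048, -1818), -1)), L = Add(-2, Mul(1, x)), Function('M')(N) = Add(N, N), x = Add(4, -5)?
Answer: Rational(-1137, 115) ≈ -9.8870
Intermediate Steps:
x = -1
Function('M')(N) = Mul(2, N)
L = -3 (L = Add(-2, Mul(1, -1)) = Add(-2, -1) = -3)
Function('E')(S, q) = Mul(3, S) (Function('E')(S, q) = Add(S, Mul(2, S)) = Mul(3, S))
G = Rational(-2172, 115) (G = Mul(-4344, Pow(230, -1)) = Mul(-4344, Rational(1, 230)) = Rational(-2172, 115) ≈ -18.887)
Add(G, Mul(-1, Function('E')(L, -25))) = Add(Rational(-2172, 115), Mul(-1, Mul(3, -3))) = Add(Rational(-2172, 115), Mul(-1, -9)) = Add(Rational(-2172, 115), 9) = Rational(-1137, 115)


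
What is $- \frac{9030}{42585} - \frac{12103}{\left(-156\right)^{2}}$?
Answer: $- \frac{3770053}{5314608} \approx -0.70938$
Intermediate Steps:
$- \frac{9030}{42585} - \frac{12103}{\left(-156\right)^{2}} = \left(-9030\right) \frac{1}{42585} - \frac{12103}{24336} = - \frac{602}{2839} - \frac{931}{1872} = - \frac{3770053}{5314608}$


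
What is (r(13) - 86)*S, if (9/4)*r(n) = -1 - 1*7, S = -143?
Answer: 115258/9 ≈ 12806.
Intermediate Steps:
r(n) = -32/9 (r(n) = 4*(-1 - 1*7)/9 = 4*(-1 - 7)/9 = (4/9)*(-8) = -32/9)
(r(13) - 86)*S = (-32/9 - 86)*(-143) = -806/9*(-143) = 115258/9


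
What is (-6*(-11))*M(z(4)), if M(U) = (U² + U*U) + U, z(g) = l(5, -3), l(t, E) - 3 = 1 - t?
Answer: 66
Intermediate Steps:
l(t, E) = 4 - t (l(t, E) = 3 + (1 - t) = 4 - t)
z(g) = -1 (z(g) = 4 - 1*5 = 4 - 5 = -1)
M(U) = U + 2*U² (M(U) = (U² + U²) + U = 2*U² + U = U + 2*U²)
(-6*(-11))*M(z(4)) = (-6*(-11))*(-(1 + 2*(-1))) = 66*(-(1 - 2)) = 66*(-1*(-1)) = 66*1 = 66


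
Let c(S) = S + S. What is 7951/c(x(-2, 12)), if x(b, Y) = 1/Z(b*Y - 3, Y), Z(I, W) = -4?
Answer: -15902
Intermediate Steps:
x(b, Y) = -¼ (x(b, Y) = 1/(-4) = -¼)
c(S) = 2*S
7951/c(x(-2, 12)) = 7951/((2*(-¼))) = 7951/(-½) = 7951*(-2) = -15902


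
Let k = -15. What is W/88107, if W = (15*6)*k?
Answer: -450/29369 ≈ -0.015322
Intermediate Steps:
W = -1350 (W = (15*6)*(-15) = 90*(-15) = -1350)
W/88107 = -1350/88107 = -1350*1/88107 = -450/29369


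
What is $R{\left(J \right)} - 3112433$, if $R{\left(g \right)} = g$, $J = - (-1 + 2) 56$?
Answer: $-3112489$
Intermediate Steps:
$J = -56$ ($J = \left(-1\right) 1 \cdot 56 = \left(-1\right) 56 = -56$)
$R{\left(J \right)} - 3112433 = -56 - 3112433 = -3112489$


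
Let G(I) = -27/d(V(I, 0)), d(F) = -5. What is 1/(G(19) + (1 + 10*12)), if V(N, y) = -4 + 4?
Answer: 5/632 ≈ 0.0079114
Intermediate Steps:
V(N, y) = 0
G(I) = 27/5 (G(I) = -27/(-5) = -27*(-⅕) = 27/5)
1/(G(19) + (1 + 10*12)) = 1/(27/5 + (1 + 10*12)) = 1/(27/5 + (1 + 120)) = 1/(27/5 + 121) = 1/(632/5) = 5/632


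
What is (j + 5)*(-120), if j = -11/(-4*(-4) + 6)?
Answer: -540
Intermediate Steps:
j = -½ (j = -11/(16 + 6) = -11/22 = -11*1/22 = -½ ≈ -0.50000)
(j + 5)*(-120) = (-½ + 5)*(-120) = (9/2)*(-120) = -540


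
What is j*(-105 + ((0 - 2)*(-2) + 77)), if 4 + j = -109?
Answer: 2712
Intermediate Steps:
j = -113 (j = -4 - 109 = -113)
j*(-105 + ((0 - 2)*(-2) + 77)) = -113*(-105 + ((0 - 2)*(-2) + 77)) = -113*(-105 + (-2*(-2) + 77)) = -113*(-105 + (4 + 77)) = -113*(-105 + 81) = -113*(-24) = 2712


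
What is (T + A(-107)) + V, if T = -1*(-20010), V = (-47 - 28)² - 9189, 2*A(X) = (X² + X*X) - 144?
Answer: 27823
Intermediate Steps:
A(X) = -72 + X² (A(X) = ((X² + X*X) - 144)/2 = ((X² + X²) - 144)/2 = (2*X² - 144)/2 = (-144 + 2*X²)/2 = -72 + X²)
V = -3564 (V = (-75)² - 9189 = 5625 - 9189 = -3564)
T = 20010
(T + A(-107)) + V = (20010 + (-72 + (-107)²)) - 3564 = (20010 + (-72 + 11449)) - 3564 = (20010 + 11377) - 3564 = 31387 - 3564 = 27823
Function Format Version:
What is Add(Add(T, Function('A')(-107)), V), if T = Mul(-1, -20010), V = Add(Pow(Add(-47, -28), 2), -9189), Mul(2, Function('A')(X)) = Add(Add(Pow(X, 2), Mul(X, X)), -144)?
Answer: 27823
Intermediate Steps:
Function('A')(X) = Add(-72, Pow(X, 2)) (Function('A')(X) = Mul(Rational(1, 2), Add(Add(Pow(X, 2), Mul(X, X)), -144)) = Mul(Rational(1, 2), Add(Add(Pow(X, 2), Pow(X, 2)), -144)) = Mul(Rational(1, 2), Add(Mul(2, Pow(X, 2)), -144)) = Mul(Rational(1, 2), Add(-144, Mul(2, Pow(X, 2)))) = Add(-72, Pow(X, 2)))
V = -3564 (V = Add(Pow(-75, 2), -9189) = Add(5625, -9189) = -3564)
T = 20010
Add(Add(T, Function('A')(-107)), V) = Add(Add(20010, Add(-72, Pow(-107, 2))), -3564) = Add(Add(20010, Add(-72, 11449)), -3564) = Add(Add(20010, 11377), -3564) = Add(31387, -3564) = 27823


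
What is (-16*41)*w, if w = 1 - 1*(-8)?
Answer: -5904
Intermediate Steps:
w = 9 (w = 1 + 8 = 9)
(-16*41)*w = -16*41*9 = -656*9 = -5904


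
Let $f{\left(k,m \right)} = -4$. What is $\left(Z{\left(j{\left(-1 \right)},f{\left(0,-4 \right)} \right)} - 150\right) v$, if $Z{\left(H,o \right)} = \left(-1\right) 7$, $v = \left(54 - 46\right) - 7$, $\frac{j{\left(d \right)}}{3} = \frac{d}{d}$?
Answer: $-157$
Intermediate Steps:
$j{\left(d \right)} = 3$ ($j{\left(d \right)} = 3 \frac{d}{d} = 3 \cdot 1 = 3$)
$v = 1$ ($v = 8 - 7 = 1$)
$Z{\left(H,o \right)} = -7$
$\left(Z{\left(j{\left(-1 \right)},f{\left(0,-4 \right)} \right)} - 150\right) v = \left(-7 - 150\right) 1 = \left(-157\right) 1 = -157$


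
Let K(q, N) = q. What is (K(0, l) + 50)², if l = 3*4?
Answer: 2500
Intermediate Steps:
l = 12
(K(0, l) + 50)² = (0 + 50)² = 50² = 2500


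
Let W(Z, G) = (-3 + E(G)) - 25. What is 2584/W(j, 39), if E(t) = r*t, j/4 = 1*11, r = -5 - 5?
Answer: -68/11 ≈ -6.1818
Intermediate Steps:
r = -10
j = 44 (j = 4*(1*11) = 4*11 = 44)
E(t) = -10*t
W(Z, G) = -28 - 10*G (W(Z, G) = (-3 - 10*G) - 25 = -28 - 10*G)
2584/W(j, 39) = 2584/(-28 - 10*39) = 2584/(-28 - 390) = 2584/(-418) = 2584*(-1/418) = -68/11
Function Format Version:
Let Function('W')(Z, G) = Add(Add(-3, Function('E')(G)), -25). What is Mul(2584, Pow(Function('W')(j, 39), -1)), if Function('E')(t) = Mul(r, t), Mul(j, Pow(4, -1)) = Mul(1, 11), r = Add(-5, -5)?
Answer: Rational(-68, 11) ≈ -6.1818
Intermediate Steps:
r = -10
j = 44 (j = Mul(4, Mul(1, 11)) = Mul(4, 11) = 44)
Function('E')(t) = Mul(-10, t)
Function('W')(Z, G) = Add(-28, Mul(-10, G)) (Function('W')(Z, G) = Add(Add(-3, Mul(-10, G)), -25) = Add(-28, Mul(-10, G)))
Mul(2584, Pow(Function('W')(j, 39), -1)) = Mul(2584, Pow(Add(-28, Mul(-10, 39)), -1)) = Mul(2584, Pow(Add(-28, -390), -1)) = Mul(2584, Pow(-418, -1)) = Mul(2584, Rational(-1, 418)) = Rational(-68, 11)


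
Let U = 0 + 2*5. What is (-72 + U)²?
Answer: 3844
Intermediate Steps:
U = 10 (U = 0 + 10 = 10)
(-72 + U)² = (-72 + 10)² = (-62)² = 3844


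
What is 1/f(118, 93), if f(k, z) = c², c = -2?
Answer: ¼ ≈ 0.25000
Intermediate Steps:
f(k, z) = 4 (f(k, z) = (-2)² = 4)
1/f(118, 93) = 1/4 = ¼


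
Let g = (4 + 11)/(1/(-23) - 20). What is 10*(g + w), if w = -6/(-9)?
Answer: -1130/1383 ≈ -0.81706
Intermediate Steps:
w = 2/3 (w = -6*(-1/9) = 2/3 ≈ 0.66667)
g = -345/461 (g = 15/(-1/23 - 20) = 15/(-461/23) = 15*(-23/461) = -345/461 ≈ -0.74837)
10*(g + w) = 10*(-345/461 + 2/3) = 10*(-113/1383) = -1130/1383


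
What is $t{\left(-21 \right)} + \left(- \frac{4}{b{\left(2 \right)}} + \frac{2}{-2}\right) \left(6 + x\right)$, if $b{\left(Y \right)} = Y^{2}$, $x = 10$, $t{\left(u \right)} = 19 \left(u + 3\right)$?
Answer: $-374$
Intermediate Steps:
$t{\left(u \right)} = 57 + 19 u$ ($t{\left(u \right)} = 19 \left(3 + u\right) = 57 + 19 u$)
$t{\left(-21 \right)} + \left(- \frac{4}{b{\left(2 \right)}} + \frac{2}{-2}\right) \left(6 + x\right) = \left(57 + 19 \left(-21\right)\right) + \left(- \frac{4}{2^{2}} + \frac{2}{-2}\right) \left(6 + 10\right) = \left(57 - 399\right) + \left(- \frac{4}{4} + 2 \left(- \frac{1}{2}\right)\right) 16 = -342 + \left(\left(-4\right) \frac{1}{4} - 1\right) 16 = -342 + \left(-1 - 1\right) 16 = -342 - 32 = -374$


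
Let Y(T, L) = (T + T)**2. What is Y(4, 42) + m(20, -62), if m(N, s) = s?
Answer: 2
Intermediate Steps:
Y(T, L) = 4*T**2 (Y(T, L) = (2*T)**2 = 4*T**2)
Y(4, 42) + m(20, -62) = 4*4**2 - 62 = 4*16 - 62 = 64 - 62 = 2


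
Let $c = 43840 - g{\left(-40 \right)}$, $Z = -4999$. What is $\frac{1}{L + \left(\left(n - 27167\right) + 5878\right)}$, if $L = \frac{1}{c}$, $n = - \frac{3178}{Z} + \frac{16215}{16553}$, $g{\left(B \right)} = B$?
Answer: $- \frac{3631001854360}{77294533208791873} \approx -4.6976 \cdot 10^{-5}$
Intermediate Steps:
$n = \frac{133664219}{82748447}$ ($n = - \frac{3178}{-4999} + \frac{16215}{16553} = \left(-3178\right) \left(- \frac{1}{4999}\right) + 16215 \cdot \frac{1}{16553} = \frac{3178}{4999} + \frac{16215}{16553} = \frac{133664219}{82748447} \approx 1.6153$)
$c = 43880$ ($c = 43840 - -40 = 43840 + 40 = 43880$)
$L = \frac{1}{43880} \approx 2.2789 \cdot 10^{-5}$
$\frac{1}{L + \left(\left(n - 27167\right) + 5878\right)} = \frac{1}{\frac{1}{43880} + \left(\left(\frac{133664219}{82748447} - 27167\right) + 5878\right)} = \frac{1}{\frac{1}{43880} + \left(- \frac{2247893395430}{82748447} + 5878\right)} = \frac{1}{\frac{1}{43880} - \frac{1761498023964}{82748447}} = \frac{1}{- \frac{77294533208791873}{3631001854360}} = - \frac{3631001854360}{77294533208791873}$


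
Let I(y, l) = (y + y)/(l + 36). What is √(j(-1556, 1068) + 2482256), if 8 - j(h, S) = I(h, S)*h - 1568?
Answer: √11804641854/69 ≈ 1574.6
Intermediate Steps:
I(y, l) = 2*y/(36 + l) (I(y, l) = (2*y)/(36 + l) = 2*y/(36 + l))
j(h, S) = 1576 - 2*h²/(36 + S) (j(h, S) = 8 - ((2*h/(36 + S))*h - 1568) = 8 - (2*h²/(36 + S) - 1568) = 8 - (-1568 + 2*h²/(36 + S)) = 8 + (1568 - 2*h²/(36 + S)) = 1576 - 2*h²/(36 + S))
√(j(-1556, 1068) + 2482256) = √(2*(28368 - 1*(-1556)² + 788*1068)/(36 + 1068) + 2482256) = √(2*(28368 - 1*2421136 + 841584)/1104 + 2482256) = √(2*(1/1104)*(28368 - 2421136 + 841584) + 2482256) = √(2*(1/1104)*(-1551184) + 2482256) = √(-193898/69 + 2482256) = √(171081766/69) = √11804641854/69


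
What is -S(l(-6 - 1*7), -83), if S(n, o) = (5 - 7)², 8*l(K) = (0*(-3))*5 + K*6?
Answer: -4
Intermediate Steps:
l(K) = 3*K/4 (l(K) = ((0*(-3))*5 + K*6)/8 = (0*5 + 6*K)/8 = (0 + 6*K)/8 = (6*K)/8 = 3*K/4)
S(n, o) = 4 (S(n, o) = (-2)² = 4)
-S(l(-6 - 1*7), -83) = -1*4 = -4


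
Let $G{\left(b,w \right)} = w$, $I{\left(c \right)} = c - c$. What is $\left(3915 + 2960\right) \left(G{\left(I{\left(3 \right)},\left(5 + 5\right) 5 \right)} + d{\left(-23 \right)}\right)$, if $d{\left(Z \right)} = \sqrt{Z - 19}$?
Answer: $343750 + 6875 i \sqrt{42} \approx 3.4375 \cdot 10^{5} + 44555.0 i$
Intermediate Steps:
$I{\left(c \right)} = 0$
$d{\left(Z \right)} = \sqrt{-19 + Z}$
$\left(3915 + 2960\right) \left(G{\left(I{\left(3 \right)},\left(5 + 5\right) 5 \right)} + d{\left(-23 \right)}\right) = \left(3915 + 2960\right) \left(\left(5 + 5\right) 5 + \sqrt{-19 - 23}\right) = 6875 \left(10 \cdot 5 + \sqrt{-42}\right) = 6875 \left(50 + i \sqrt{42}\right) = 343750 + 6875 i \sqrt{42}$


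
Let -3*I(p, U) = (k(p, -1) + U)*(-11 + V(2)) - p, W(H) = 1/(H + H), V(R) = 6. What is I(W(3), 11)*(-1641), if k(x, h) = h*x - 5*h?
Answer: -130186/3 ≈ -43395.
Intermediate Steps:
k(x, h) = -5*h + h*x
W(H) = 1/(2*H)
I(p, U) = 25/3 - 4*p/3 + 5*U/3 (I(p, U) = -((-(-5 + p) + U)*(-11 + 6) - p)/3 = -(((5 - p) + U)*(-5) - p)/3 = -((5 + U - p)*(-5) - p)/3 = -((-25 - 5*U + 5*p) - p)/3 = -(-25 - 5*U + 4*p)/3 = 25/3 - 4*p/3 + 5*U/3)
I(W(3), 11)*(-1641) = (25/3 - 2/(3*3) + (5/3)*11)*(-1641) = (25/3 - 2/(3*3) + 55/3)*(-1641) = (25/3 - 4/3*1/6 + 55/3)*(-1641) = (25/3 - 2/9 + 55/3)*(-1641) = (238/9)*(-1641) = -130186/3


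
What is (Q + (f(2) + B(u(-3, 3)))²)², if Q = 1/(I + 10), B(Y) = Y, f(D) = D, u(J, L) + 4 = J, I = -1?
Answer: 51076/81 ≈ 630.57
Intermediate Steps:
u(J, L) = -4 + J
Q = ⅑ (Q = 1/(-1 + 10) = 1/9 = ⅑ ≈ 0.11111)
(Q + (f(2) + B(u(-3, 3)))²)² = (⅑ + (2 + (-4 - 3))²)² = (⅑ + (2 - 7)²)² = (⅑ + (-5)²)² = (⅑ + 25)² = (226/9)² = 51076/81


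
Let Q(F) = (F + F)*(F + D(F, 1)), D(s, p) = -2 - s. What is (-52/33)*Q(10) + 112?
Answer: 5776/33 ≈ 175.03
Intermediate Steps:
Q(F) = -4*F (Q(F) = (F + F)*(F + (-2 - F)) = (2*F)*(-2) = -4*F)
(-52/33)*Q(10) + 112 = (-52/33)*(-4*10) + 112 = -52*1/33*(-40) + 112 = -52/33*(-40) + 112 = 2080/33 + 112 = 5776/33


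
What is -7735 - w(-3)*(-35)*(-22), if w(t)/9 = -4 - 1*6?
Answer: 61565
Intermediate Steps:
w(t) = -90 (w(t) = 9*(-4 - 1*6) = 9*(-4 - 6) = 9*(-10) = -90)
-7735 - w(-3)*(-35)*(-22) = -7735 - (-90*(-35))*(-22) = -7735 - 3150*(-22) = -7735 - 1*(-69300) = -7735 + 69300 = 61565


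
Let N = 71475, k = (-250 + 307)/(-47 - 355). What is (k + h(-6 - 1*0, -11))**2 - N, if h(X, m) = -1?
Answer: -1283381691/17956 ≈ -71474.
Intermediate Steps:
k = -19/134 (k = 57/(-402) = 57*(-1/402) = -19/134 ≈ -0.14179)
(k + h(-6 - 1*0, -11))**2 - N = (-19/134 - 1)**2 - 1*71475 = (-153/134)**2 - 71475 = 23409/17956 - 71475 = -1283381691/17956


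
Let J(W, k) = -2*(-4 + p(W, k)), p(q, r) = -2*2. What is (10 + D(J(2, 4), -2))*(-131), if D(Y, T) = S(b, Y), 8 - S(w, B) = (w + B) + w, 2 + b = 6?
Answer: 786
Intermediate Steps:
b = 4 (b = -2 + 6 = 4)
p(q, r) = -4
J(W, k) = 16 (J(W, k) = -2*(-4 - 4) = -2*(-8) = 16)
S(w, B) = 8 - B - 2*w (S(w, B) = 8 - ((w + B) + w) = 8 - ((B + w) + w) = 8 - (B + 2*w) = 8 + (-B - 2*w) = 8 - B - 2*w)
D(Y, T) = -Y (D(Y, T) = 8 - Y - 2*4 = 8 - Y - 8 = -Y)
(10 + D(J(2, 4), -2))*(-131) = (10 - 1*16)*(-131) = (10 - 16)*(-131) = -6*(-131) = 786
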